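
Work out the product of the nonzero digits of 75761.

7×5×7×6×1 = 1470

1470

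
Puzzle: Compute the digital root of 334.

1

3+3+4 = 10
1+0 = 1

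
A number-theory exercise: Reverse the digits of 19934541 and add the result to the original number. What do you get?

Reverse of 19934541 is 14543991.
19934541 + 14543991 = 34478532

34478532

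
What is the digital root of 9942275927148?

9+9+4+2+2+7+5+9+2+7+1+4+8 = 69
6+9 = 15
1+5 = 6
(Equivalently, 9942275927148 mod 9 = 6.)

6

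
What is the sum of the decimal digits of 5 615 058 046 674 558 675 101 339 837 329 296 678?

5+6+1+5+0+5+8+0+4+6+6+7+4+5+5+8+6+7+5+1+0+1+3+3+9+8+3+7+3+2+9+2+9+6+6+7+8 = 180

180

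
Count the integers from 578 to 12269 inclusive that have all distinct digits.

The integers in [578, 12269] that have all distinct digits: 578, 579, 580, 581, 582, 583, …, 12097, 12098.
5220 qualify.

5220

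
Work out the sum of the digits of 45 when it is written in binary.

4

45 in base 2 is 101101.
Digit sum: 1+0+1+1+0+1 = 4.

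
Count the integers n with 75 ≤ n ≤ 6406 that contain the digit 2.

The integers in [75, 6406] that contain the digit 2: 82, 92, 102, 112, 120, 121, …, 6392, 6402.
2496 qualify.

2496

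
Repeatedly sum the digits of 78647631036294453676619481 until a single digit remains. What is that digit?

7+8+6+4+7+6+3+1+0+3+6+2+9+4+4+5+3+6+7+6+6+1+9+4+8+1 = 126
1+2+6 = 9

9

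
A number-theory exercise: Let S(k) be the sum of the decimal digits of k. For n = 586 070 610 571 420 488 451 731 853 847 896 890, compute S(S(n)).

First digit sum: 168.
1+6+8 = 15.

15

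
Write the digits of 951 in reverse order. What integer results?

159

Reversing 951 gives 159.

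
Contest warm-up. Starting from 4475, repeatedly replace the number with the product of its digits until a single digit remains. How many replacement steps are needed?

4475 → 560 → 0 (2 steps)

2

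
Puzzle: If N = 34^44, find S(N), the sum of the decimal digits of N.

310

34^44 = 24270143818756646910938690328635932139549939061012471930088572583936
Sum of its 68 digits: 310.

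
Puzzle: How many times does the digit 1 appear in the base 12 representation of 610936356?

610936356 in base 12 is 150727170.
The digit 1 appears 2 times.

2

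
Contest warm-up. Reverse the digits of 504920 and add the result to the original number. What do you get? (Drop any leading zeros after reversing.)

534325

Reverse of 504920 is 29405.
504920 + 29405 = 534325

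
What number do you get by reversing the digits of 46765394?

49356764

Reversing 46765394 gives 49356764.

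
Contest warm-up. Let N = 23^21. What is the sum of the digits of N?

152

23^21 = 39471584120695485887249589623
Sum of its 29 digits: 152.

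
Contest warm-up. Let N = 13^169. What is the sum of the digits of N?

850

13^169 = 180478943436628555303336751114405012462595328815514062867747656044277930781610134138789049399256868999679563587940457575571005022396505002166104757041282978485607382742190819719615210838573
Sum of its 189 digits: 850.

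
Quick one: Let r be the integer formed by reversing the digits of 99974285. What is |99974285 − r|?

Reverse of 99974285 is 58247999.
|99974285 − 58247999| = 41726286

41726286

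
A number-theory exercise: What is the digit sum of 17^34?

208

17^34 = 684326450885775034048946719925754910487329
Sum of its 42 digits: 208.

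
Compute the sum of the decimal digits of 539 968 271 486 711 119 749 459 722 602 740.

5+3+9+9+6+8+2+7+1+4+8+6+7+1+1+1+1+9+7+4+9+4+5+9+7+2+2+6+0+2+7+4+0 = 156

156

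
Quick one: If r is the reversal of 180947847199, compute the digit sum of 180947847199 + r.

Reversal of 180947847199 is 991748749081; 180947847199 + 991748749081 = 1172696596280.
Digit sum of 1172696596280: 1+1+7+2+6+9+6+5+9+6+2+8+0 = 62.

62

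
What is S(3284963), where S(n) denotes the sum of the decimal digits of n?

35

3+2+8+4+9+6+3 = 35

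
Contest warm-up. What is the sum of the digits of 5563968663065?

5+5+6+3+9+6+8+6+6+3+0+6+5 = 68

68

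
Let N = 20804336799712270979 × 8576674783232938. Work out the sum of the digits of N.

20804336799712270979 × 8576674783232938 = 178432030811977276766703399534306302
Sum of its 36 digits: 152.

152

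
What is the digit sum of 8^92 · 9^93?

810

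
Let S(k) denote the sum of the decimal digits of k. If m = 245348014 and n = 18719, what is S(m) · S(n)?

S(245348014) = 2+4+5+3+4+8+0+1+4 = 31.
S(18719) = 1+8+7+1+9 = 26.
31 · 26 = 806.

806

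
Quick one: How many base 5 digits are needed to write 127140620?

127140620 in base 5 is 230021444440, which has 12 digits.

12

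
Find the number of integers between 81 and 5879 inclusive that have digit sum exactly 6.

The integers in [81, 5879] that have digit sum exactly 6: 105, 114, 123, 132, 141, 150, …, 5010, 5100.
76 qualify.

76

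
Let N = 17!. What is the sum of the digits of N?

17! = 355687428096000
Sum of its 15 digits: 63.

63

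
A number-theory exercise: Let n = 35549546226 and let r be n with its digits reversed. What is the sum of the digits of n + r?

Reversal of 35549546226 is 62264594553; 35549546226 + 62264594553 = 97814140779.
Digit sum of 97814140779: 9+7+8+1+4+1+4+0+7+7+9 = 57.

57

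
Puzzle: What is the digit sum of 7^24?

7^24 = 191581231380566414401
Sum of its 21 digits: 73.

73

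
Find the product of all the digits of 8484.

1024

8×4×8×4 = 1024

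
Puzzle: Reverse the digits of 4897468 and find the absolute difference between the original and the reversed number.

Reverse of 4897468 is 8647984.
|4897468 − 8647984| = 3750516

3750516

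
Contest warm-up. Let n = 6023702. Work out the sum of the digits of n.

20

6+0+2+3+7+0+2 = 20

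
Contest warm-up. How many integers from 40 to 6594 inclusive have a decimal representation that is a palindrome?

152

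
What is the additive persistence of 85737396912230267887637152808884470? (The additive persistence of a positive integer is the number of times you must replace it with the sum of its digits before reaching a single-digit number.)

85737396912230267887637152808884470 → 174 → 12 → 3 (3 steps)

3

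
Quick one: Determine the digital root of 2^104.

4

The digital root of n equals n mod 9 (or 9 when 9 | n), so we need 2^104 mod 9.
2^104 ≡ 4 (mod 9), so the digital root is 4.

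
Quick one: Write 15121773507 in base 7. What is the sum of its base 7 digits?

39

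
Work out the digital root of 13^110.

7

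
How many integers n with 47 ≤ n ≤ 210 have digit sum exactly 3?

5

The integers in [47, 210] that have digit sum exactly 3: 102, 111, 120, 201, 210.
5 qualify.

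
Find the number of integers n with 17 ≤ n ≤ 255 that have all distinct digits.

The integers in [17, 255] that have all distinct digits: 17, 18, 19, 20, 21, 23, …, 253, 254.
183 qualify.

183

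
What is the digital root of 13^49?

4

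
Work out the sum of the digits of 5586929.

5+5+8+6+9+2+9 = 44

44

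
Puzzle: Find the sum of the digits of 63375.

24

6+3+3+7+5 = 24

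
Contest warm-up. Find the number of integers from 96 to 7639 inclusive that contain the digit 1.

2815

The integers in [96, 7639] that contain the digit 1: 100, 101, 102, 103, 104, 105, …, 7621, 7631.
2815 qualify.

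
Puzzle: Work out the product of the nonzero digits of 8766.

2016

8×7×6×6 = 2016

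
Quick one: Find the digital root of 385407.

9

3+8+5+4+0+7 = 27
2+7 = 9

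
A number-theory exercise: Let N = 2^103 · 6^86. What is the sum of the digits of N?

2^103 · 6^86 = 84546782808078867160467667852030577016479715157161669313872788315514367975029893239201690653032448
Sum of its 98 digits: 459.

459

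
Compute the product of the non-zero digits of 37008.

3×7×8 = 168

168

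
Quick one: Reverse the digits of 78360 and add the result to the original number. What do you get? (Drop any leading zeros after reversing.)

84747

Reverse of 78360 is 6387.
78360 + 6387 = 84747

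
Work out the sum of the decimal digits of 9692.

9+6+9+2 = 26

26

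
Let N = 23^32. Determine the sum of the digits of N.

169

23^32 = 37608910510519071039902074217516707306379521
Sum of its 44 digits: 169.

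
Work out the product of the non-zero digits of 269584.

2×6×9×5×8×4 = 17280

17280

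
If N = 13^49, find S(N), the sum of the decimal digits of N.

13^49 = 3830224792147131369362629348887201408953937846517364173
Sum of its 55 digits: 247.

247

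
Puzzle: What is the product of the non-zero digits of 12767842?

1×2×7×6×7×8×4×2 = 37632

37632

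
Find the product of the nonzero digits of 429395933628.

4×2×9×3×9×5×9×3×3×6×2×8 = 75582720

75582720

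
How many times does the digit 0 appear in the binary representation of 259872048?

12

259872048 in base 2 is 1111011111010101010100110000.
The digit 0 appears 12 times.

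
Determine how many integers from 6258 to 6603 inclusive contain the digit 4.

The integers in [6258, 6603] that contain the digit 4: 6264, 6274, 6284, 6294, 6304, 6314, …, 6584, 6594.
142 qualify.

142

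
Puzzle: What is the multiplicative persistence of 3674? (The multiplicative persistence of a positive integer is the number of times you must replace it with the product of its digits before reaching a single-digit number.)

2

3674 → 504 → 0 (2 steps)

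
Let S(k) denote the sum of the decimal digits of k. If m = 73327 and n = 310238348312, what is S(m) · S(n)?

S(73327) = 7+3+3+2+7 = 22.
S(310238348312) = 3+1+0+2+3+8+3+4+8+3+1+2 = 38.
22 · 38 = 836.

836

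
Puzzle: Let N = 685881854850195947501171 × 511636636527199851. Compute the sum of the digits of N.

168

685881854850195947501171 × 511636636527199851 = 350922285270591350200958667344177173525521
Sum of its 42 digits: 168.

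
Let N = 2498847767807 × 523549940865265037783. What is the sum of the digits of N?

145

2498847767807 × 523549940865265037783 = 1308271601066654389805489066051881
Sum of its 34 digits: 145.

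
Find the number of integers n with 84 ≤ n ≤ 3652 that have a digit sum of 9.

The integers in [84, 3652] that have a digit sum of 9: 90, 108, 117, 126, 135, 144, …, 3510, 3600.
155 qualify.

155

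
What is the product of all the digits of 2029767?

0

2×0×2×9×7×6×7 = 0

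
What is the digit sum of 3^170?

3^170 = 1290070078170102666248196035845070394933441741644993085810116441344597492642263849
Sum of its 82 digits: 342.

342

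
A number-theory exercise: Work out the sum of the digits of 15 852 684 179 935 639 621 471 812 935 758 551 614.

182

1+5+8+5+2+6+8+4+1+7+9+9+3+5+6+3+9+6+2+1+4+7+1+8+1+2+9+3+5+7+5+8+5+5+1+6+1+4 = 182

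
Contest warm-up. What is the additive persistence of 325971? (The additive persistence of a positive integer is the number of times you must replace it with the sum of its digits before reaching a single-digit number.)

325971 → 27 → 9 (2 steps)

2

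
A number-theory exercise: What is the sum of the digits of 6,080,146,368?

42

6+0+8+0+1+4+6+3+6+8 = 42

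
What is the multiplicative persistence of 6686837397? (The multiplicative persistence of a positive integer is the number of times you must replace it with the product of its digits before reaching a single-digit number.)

3

6686837397 → 54867456 → 806400 → 0 (3 steps)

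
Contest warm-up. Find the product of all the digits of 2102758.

2×1×0×2×7×5×8 = 0

0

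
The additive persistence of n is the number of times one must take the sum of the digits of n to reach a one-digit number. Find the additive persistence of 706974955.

2

706974955 → 52 → 7 (2 steps)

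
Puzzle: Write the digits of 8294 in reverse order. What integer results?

4928

Reversing 8294 gives 4928.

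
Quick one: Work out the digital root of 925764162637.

9+2+5+7+6+4+1+6+2+6+3+7 = 58
5+8 = 13
1+3 = 4

4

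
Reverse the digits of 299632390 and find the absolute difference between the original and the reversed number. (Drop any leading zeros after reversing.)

206395398

Reverse of 299632390 is 93236992.
|299632390 − 93236992| = 206395398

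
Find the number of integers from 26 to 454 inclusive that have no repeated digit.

The integers in [26, 454] that have no repeated digit: 26, 27, 28, 29, 30, 31, …, 452, 453.
319 qualify.

319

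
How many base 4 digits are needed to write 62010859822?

62010859822 in base 4 is 321300020222010232, which has 18 digits.

18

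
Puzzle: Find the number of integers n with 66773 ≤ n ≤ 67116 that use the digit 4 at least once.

The integers in [66773, 67116] that use the digit 4 at least once: 66774, 66784, 66794, 66804, 66814, 66824, …, 67104, 67114.
62 qualify.

62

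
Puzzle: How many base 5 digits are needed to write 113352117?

12

113352117 in base 5 is 213004231432, which has 12 digits.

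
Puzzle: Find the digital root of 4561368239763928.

1

4+5+6+1+3+6+8+2+3+9+7+6+3+9+2+8 = 82
8+2 = 10
1+0 = 1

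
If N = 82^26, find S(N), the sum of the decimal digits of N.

82^26 = 57432822769960306424114590017217895615898975207424
Sum of its 50 digits: 226.

226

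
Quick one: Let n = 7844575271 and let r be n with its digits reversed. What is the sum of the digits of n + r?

55

Reversal of 7844575271 is 1725754487; 7844575271 + 1725754487 = 9570329758.
Digit sum of 9570329758: 9+5+7+0+3+2+9+7+5+8 = 55.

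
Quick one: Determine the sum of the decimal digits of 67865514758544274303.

94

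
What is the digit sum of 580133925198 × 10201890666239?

580133925198 × 10201890666239 = 5918462876646070409990322
Sum of its 25 digits: 117.

117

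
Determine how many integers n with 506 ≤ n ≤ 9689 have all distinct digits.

The integers in [506, 9689] that have all distinct digits: 506, 507, 508, 509, 510, 512, …, 9685, 9687.
4780 qualify.

4780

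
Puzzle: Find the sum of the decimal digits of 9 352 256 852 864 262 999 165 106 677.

141

9+3+5+2+2+5+6+8+5+2+8+6+4+2+6+2+9+9+9+1+6+5+1+0+6+6+7+7 = 141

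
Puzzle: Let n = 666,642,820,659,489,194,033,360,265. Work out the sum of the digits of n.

123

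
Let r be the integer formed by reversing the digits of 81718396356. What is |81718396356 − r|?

Reverse of 81718396356 is 65369381718.
|81718396356 − 65369381718| = 16349014638

16349014638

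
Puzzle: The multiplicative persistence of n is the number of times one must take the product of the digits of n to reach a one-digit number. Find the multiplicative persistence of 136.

136 → 18 → 8 (2 steps)

2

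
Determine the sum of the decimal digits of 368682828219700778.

92

3+6+8+6+8+2+8+2+8+2+1+9+7+0+0+7+7+8 = 92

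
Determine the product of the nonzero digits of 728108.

896

7×2×8×1×8 = 896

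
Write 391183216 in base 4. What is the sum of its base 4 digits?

391183216 in base 4 is 113110033231300.
Digit sum: 1+1+3+1+1+0+0+3+3+2+3+1+3+0+0 = 22.

22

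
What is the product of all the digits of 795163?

7×9×5×1×6×3 = 5670

5670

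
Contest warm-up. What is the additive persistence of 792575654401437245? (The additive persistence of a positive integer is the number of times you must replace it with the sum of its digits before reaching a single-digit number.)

2

792575654401437245 → 80 → 8 (2 steps)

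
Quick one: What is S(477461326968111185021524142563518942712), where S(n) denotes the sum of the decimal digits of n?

154

4+7+7+4+6+1+3+2+6+9+6+8+1+1+1+1+8+5+0+2+1+5+2+4+1+4+2+5+6+3+5+1+8+9+4+2+7+1+2 = 154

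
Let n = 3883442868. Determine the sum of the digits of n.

54

3+8+8+3+4+4+2+8+6+8 = 54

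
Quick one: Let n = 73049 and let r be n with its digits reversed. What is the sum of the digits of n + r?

28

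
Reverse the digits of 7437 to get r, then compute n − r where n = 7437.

90

Reverse of 7437 is 7347.
7437 − 7347 = 90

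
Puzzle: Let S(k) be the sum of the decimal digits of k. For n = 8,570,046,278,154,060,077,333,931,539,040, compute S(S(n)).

3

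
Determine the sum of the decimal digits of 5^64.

166

5^64 = 542101086242752217003726400434970855712890625
Sum of its 45 digits: 166.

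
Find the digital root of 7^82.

7

The digital root of n equals n mod 9 (or 9 when 9 | n), so we need 7^82 mod 9.
7^82 ≡ 7 (mod 9), so the digital root is 7.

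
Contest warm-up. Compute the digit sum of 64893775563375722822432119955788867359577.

220

6+4+8+9+3+7+7+5+5+6+3+3+7+5+7+2+2+8+2+2+4+3+2+1+1+9+9+5+5+7+8+8+8+6+7+3+5+9+5+7+7 = 220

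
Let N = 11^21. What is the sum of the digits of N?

71

11^21 = 7400249944258160101211
Sum of its 22 digits: 71.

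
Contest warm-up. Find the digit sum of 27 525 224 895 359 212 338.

2+7+5+2+5+2+2+4+8+9+5+3+5+9+2+1+2+3+3+8 = 87

87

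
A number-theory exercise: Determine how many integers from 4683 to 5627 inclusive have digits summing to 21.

64

The integers in [4683, 5627] that have digits summing to 21: 4683, 4692, 4719, 4728, 4737, 4746, …, 5592, 5619.
64 qualify.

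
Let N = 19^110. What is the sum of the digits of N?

19^110 = 460146480715063771187367914458108200219928670232499710530187294007669063159955115005489578393907522018065803181899695914595263633284155035801
Sum of its 141 digits: 613.

613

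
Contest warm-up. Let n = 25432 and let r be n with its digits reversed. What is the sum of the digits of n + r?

Reversal of 25432 is 23452; 25432 + 23452 = 48884.
Digit sum of 48884: 4+8+8+8+4 = 32.

32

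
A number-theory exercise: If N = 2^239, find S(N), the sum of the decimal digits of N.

338

2^239 = 883423532389192164791648750371459257913741948437809479060803100646309888
Sum of its 72 digits: 338.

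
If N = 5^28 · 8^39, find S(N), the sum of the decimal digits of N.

113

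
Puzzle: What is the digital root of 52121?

2

5+2+1+2+1 = 11
1+1 = 2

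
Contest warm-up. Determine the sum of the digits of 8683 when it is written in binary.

8683 in base 2 is 10000111101011.
Digit sum: 1+0+0+0+0+1+1+1+1+0+1+0+1+1 = 8.

8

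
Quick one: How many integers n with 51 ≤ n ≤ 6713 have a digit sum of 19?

The integers in [51, 6713] that have a digit sum of 19: 199, 289, 298, 379, 388, 397, …, 6670, 6706.
438 qualify.

438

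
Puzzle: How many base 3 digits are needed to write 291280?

12

291280 in base 3 is 112210120011, which has 12 digits.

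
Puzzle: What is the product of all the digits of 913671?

1134

9×1×3×6×7×1 = 1134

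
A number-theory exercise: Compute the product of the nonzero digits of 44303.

4×4×3×3 = 144

144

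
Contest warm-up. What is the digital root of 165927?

3

1+6+5+9+2+7 = 30
3+0 = 3
(Equivalently, 165927 mod 9 = 3.)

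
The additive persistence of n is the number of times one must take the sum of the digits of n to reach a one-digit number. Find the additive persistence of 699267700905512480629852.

2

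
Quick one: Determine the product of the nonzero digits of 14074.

112

1×4×7×4 = 112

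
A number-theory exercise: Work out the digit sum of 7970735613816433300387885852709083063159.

181

7+9+7+0+7+3+5+6+1+3+8+1+6+4+3+3+3+0+0+3+8+7+8+8+5+8+5+2+7+0+9+0+8+3+0+6+3+1+5+9 = 181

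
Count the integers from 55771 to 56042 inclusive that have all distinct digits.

20

The integers in [55771, 56042] that have all distinct digits: 56012, 56013, 56014, 56017, 56018, 56019, …, 56041, 56042.
20 qualify.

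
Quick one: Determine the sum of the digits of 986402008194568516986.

9+8+6+4+0+2+0+0+8+1+9+4+5+6+8+5+1+6+9+8+6 = 105

105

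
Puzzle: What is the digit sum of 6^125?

6^125 = 18574036641424215185486358276400202836529641146952834379424683438219702422494709483991487140069376
Sum of its 98 digits: 432.

432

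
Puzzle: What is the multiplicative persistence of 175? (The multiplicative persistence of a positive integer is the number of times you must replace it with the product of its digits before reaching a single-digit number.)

3

175 → 35 → 15 → 5 (3 steps)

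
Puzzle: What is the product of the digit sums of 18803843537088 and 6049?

S(18803843537088) = 1+8+8+0+3+8+4+3+5+3+7+0+8+8 = 66.
S(6049) = 6+0+4+9 = 19.
66 · 19 = 1254.

1254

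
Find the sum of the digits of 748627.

7+4+8+6+2+7 = 34

34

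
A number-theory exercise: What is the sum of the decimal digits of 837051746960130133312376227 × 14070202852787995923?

243

837051746960130133312376227 × 14070202852787995923 = 11777487878009598695967546384631998356318122521
Sum of its 47 digits: 243.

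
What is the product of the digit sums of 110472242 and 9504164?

667

S(110472242) = 1+1+0+4+7+2+2+4+2 = 23.
S(9504164) = 9+5+0+4+1+6+4 = 29.
23 · 29 = 667.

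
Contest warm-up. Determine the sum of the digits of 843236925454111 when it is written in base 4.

843236925454111 in base 4 is 2333232231211121303130133.
Digit sum: 2+3+3+3+2+3+2+2+3+1+2+1+1+1+2+1+3+0+3+1+3+0+1+3+3 = 49.

49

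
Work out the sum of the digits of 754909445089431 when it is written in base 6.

754909445089431 in base 6 is 11233320340023105143.
Digit sum: 1+1+2+3+3+3+2+0+3+4+0+0+2+3+1+0+5+1+4+3 = 41.

41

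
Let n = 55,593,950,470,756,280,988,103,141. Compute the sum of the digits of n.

5+5+5+9+3+9+5+0+4+7+0+7+5+6+2+8+0+9+8+8+1+0+3+1+4+1 = 115

115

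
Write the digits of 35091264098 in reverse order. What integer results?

Reversing 35091264098 gives 89046219053.

89046219053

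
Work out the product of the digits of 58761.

1680

5×8×7×6×1 = 1680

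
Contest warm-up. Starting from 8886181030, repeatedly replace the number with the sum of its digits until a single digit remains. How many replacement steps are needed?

8886181030 → 43 → 7 (2 steps)

2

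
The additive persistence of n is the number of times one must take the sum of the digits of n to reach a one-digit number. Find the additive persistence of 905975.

2

905975 → 35 → 8 (2 steps)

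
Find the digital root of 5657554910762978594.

5

5+6+5+7+5+5+4+9+1+0+7+6+2+9+7+8+5+9+4 = 104
1+0+4 = 5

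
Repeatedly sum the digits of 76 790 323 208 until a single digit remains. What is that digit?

7+6+7+9+0+3+2+3+2+0+8 = 47
4+7 = 11
1+1 = 2

2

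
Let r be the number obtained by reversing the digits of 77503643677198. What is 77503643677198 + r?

166681278307775

Reverse of 77503643677198 is 89177634630577.
77503643677198 + 89177634630577 = 166681278307775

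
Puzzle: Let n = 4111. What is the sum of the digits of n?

7

4+1+1+1 = 7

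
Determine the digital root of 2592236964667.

2+5+9+2+2+3+6+9+6+4+6+6+7 = 67
6+7 = 13
1+3 = 4

4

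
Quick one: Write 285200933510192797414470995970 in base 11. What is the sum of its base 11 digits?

160

285200933510192797414470995970 in base 11 is 1A833216A801376A6A0A9585128A7.
Digit sum: 1+10+8+3+3+2+1+6+10+8+0+1+3+7+6+10+6+10+0+10+9+5+8+5+1+2+8+10+7 = 160.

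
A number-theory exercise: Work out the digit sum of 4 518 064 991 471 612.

4+5+1+8+0+6+4+9+9+1+4+7+1+6+1+2 = 68

68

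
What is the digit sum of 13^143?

13^143 = 1967430410041650091443525587580757638331874886165662214359300472304428646336318566736072149273342180249514229846518030518302781610015960747337675706985774587397
Sum of its 160 digits: 691.

691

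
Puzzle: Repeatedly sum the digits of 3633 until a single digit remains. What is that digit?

3+6+3+3 = 15
1+5 = 6

6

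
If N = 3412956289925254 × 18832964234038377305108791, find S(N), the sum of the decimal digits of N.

3412956289925254 × 18832964234038377305108791 = 64276083740498623180226864827697728307914
Sum of its 41 digits: 196.

196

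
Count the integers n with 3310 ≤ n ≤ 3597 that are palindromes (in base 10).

3

The integers in [3310, 3597] that are palindromes (in base 10): 3333, 3443, 3553.
3 qualify.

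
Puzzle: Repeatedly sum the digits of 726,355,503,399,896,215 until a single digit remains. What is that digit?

7+2+6+3+5+5+5+0+3+3+9+9+8+9+6+2+1+5 = 88
8+8 = 16
1+6 = 7

7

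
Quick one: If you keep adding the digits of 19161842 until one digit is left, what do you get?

1+9+1+6+1+8+4+2 = 32
3+2 = 5

5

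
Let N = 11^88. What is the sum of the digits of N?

11^88 = 43909277783870034878569768760415886733743786946105343887995366053338664170638348798300219681
Sum of its 92 digits: 466.

466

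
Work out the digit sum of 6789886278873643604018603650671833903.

179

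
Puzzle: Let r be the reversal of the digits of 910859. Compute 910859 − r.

-47160

Reverse of 910859 is 958019.
910859 − 958019 = -47160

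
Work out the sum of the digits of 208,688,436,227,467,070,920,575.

2+0+8+6+8+8+4+3+6+2+2+7+4+6+7+0+7+0+9+2+0+5+7+5 = 108

108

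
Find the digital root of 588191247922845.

3

5+8+8+1+9+1+2+4+7+9+2+2+8+4+5 = 75
7+5 = 12
1+2 = 3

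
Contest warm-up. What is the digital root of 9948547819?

9+9+4+8+5+4+7+8+1+9 = 64
6+4 = 10
1+0 = 1
(Equivalently, 9948547819 mod 9 = 1.)

1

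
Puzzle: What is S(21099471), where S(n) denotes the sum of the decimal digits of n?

2+1+0+9+9+4+7+1 = 33

33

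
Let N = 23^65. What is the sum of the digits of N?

23^65 = 32531893445129332611554645425981044974375991037324055622153329695632580166211412428357143
Sum of its 89 digits: 362.

362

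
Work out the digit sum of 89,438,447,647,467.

8+9+4+3+8+4+4+7+6+4+7+4+6+7 = 81

81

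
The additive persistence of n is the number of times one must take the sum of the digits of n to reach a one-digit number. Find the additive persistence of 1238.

1238 → 14 → 5 (2 steps)

2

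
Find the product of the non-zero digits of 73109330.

1701

7×3×1×9×3×3 = 1701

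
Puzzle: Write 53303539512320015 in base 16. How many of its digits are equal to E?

53303539512320015 in base 16 is BD5F4969E7200F.
The digit E appears 1 time.

1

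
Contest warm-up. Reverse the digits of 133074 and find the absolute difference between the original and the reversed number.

337257

Reverse of 133074 is 470331.
|133074 − 470331| = 337257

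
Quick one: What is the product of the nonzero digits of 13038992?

1×3×3×8×9×9×2 = 11664

11664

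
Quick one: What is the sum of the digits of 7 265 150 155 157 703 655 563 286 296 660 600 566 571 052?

7+2+6+5+1+5+0+1+5+5+1+5+7+7+0+3+6+5+5+5+6+3+2+8+6+2+9+6+6+6+0+6+0+0+5+6+6+5+7+1+0+5+2 = 178

178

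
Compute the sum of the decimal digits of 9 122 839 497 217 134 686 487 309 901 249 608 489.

183

9+1+2+2+8+3+9+4+9+7+2+1+7+1+3+4+6+8+6+4+8+7+3+0+9+9+0+1+2+4+9+6+0+8+4+8+9 = 183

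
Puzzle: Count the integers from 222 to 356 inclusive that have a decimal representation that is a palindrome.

14

The integers in [222, 356] that have a decimal representation that is a palindrome: 222, 232, 242, 252, 262, 272, …, 343, 353.
14 qualify.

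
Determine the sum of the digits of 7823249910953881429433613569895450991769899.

7+8+2+3+2+4+9+9+1+0+9+5+3+8+8+1+4+2+9+4+3+3+6+1+3+5+6+9+8+9+5+4+5+0+9+9+1+7+6+9+8+9+9 = 232

232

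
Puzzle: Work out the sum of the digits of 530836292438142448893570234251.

125

5+3+0+8+3+6+2+9+2+4+3+8+1+4+2+4+4+8+8+9+3+5+7+0+2+3+4+2+5+1 = 125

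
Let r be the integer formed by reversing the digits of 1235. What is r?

5321

Reversing 1235 gives 5321.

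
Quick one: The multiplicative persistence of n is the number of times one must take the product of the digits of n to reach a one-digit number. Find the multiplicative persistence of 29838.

3

29838 → 3456 → 360 → 0 (3 steps)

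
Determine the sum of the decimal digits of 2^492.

2^492 = 12786682062094304179739022253232809188346257992355721833919106906625522642205759980012773798148063113870651109873281527379754908382364816614564560896
Sum of its 149 digits: 667.

667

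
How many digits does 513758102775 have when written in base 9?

13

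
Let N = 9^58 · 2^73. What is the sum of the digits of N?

369

9^58 · 2^73 = 209534350856479970924268848849597408641356940877691406018327611828067350085632
Sum of its 78 digits: 369.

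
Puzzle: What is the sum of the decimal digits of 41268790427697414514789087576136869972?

199

4+1+2+6+8+7+9+0+4+2+7+6+9+7+4+1+4+5+1+4+7+8+9+0+8+7+5+7+6+1+3+6+8+6+9+9+7+2 = 199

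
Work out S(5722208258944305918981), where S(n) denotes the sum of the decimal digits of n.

102

5+7+2+2+2+0+8+2+5+8+9+4+4+3+0+5+9+1+8+9+8+1 = 102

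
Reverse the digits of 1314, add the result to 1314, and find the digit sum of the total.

Reversal of 1314 is 4131; 1314 + 4131 = 5445.
Digit sum of 5445: 5+4+4+5 = 18.

18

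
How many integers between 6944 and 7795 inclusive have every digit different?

416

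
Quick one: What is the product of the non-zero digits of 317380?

3×1×7×3×8 = 504

504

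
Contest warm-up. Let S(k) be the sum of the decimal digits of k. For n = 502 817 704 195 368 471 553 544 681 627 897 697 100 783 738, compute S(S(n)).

10

First digit sum: 217.
2+1+7 = 10.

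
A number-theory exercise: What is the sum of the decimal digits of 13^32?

169

13^32 = 442779263776840698304313192148785281
Sum of its 36 digits: 169.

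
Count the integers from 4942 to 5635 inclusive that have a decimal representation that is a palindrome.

The integers in [4942, 5635] that have a decimal representation that is a palindrome: 4994, 5005, 5115, 5225, 5335, 5445, 5555.
7 qualify.

7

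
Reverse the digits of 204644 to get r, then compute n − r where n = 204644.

-241758

Reverse of 204644 is 446402.
204644 − 446402 = -241758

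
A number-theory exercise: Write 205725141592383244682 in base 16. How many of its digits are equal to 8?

2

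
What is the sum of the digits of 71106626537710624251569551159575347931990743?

194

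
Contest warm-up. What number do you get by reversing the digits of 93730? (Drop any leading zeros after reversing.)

Reversing 93730 gives 3739.

3739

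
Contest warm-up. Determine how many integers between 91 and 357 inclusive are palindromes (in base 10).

The integers in [91, 357] that are palindromes (in base 10): 99, 101, 111, 121, 131, 141, …, 343, 353.
27 qualify.

27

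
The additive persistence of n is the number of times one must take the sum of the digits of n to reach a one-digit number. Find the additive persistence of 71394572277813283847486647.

2

71394572277813283847486647 → 133 → 7 (2 steps)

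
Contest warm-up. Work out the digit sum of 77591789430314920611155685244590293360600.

7+7+5+9+1+7+8+9+4+3+0+3+1+4+9+2+0+6+1+1+1+5+5+6+8+5+2+4+4+5+9+0+2+9+3+3+6+0+6+0+0 = 170

170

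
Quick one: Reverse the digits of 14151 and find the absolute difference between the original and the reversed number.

Reverse of 14151 is 15141.
|14151 − 15141| = 990

990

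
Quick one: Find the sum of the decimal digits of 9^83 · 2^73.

423

9^83 · 2^73 = 150424288832185580108700444702906241632868499288742591374347410711126602196218122300787569151723962368
Sum of its 102 digits: 423.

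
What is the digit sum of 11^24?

11^24 = 9849732675807611094711841
Sum of its 25 digits: 118.

118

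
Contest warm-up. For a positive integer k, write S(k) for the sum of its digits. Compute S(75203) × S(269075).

493

S(75203) = 7+5+2+0+3 = 17.
S(269075) = 2+6+9+0+7+5 = 29.
17 · 29 = 493.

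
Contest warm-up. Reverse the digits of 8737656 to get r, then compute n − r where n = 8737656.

Reverse of 8737656 is 6567378.
8737656 − 6567378 = 2170278

2170278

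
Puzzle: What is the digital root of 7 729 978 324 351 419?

9

7+7+2+9+9+7+8+3+2+4+3+5+1+4+1+9 = 81
8+1 = 9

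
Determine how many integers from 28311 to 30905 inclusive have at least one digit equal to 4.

737

The integers in [28311, 30905] that have at least one digit equal to 4: 28314, 28324, 28334, 28340, 28341, 28342, …, 30894, 30904.
737 qualify.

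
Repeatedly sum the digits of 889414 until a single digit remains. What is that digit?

8+8+9+4+1+4 = 34
3+4 = 7
(Equivalently, 889414 mod 9 = 7.)

7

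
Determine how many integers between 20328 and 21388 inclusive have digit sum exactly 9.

The integers in [20328, 21388] that have digit sum exactly 9: 20331, 20340, 20403, 20412, 20421, 20430, …, 21321, 21330.
34 qualify.

34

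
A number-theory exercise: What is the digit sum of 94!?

94! = 108736615665674308027365285256786601004186803580182872307497374434045199869417927630229109214583415458560865651202385340530688000000000000000000000
Sum of its 147 digits: 549.

549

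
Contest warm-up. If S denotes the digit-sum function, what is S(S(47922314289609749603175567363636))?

First digit sum: 153.
1+5+3 = 9.

9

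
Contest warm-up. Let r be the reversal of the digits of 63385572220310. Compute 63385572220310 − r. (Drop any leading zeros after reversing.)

62083344661974

Reverse of 63385572220310 is 1302227558336.
63385572220310 − 1302227558336 = 62083344661974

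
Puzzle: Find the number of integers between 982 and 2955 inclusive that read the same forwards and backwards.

21

The integers in [982, 2955] that read the same forwards and backwards: 989, 999, 1001, 1111, 1221, 1331, …, 2772, 2882.
21 qualify.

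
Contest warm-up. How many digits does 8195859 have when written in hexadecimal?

6

8195859 in base 16 is 7D0F13, which has 6 digits.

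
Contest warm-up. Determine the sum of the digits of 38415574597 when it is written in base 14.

38415574597 in base 14 is 1C05DACD81.
Digit sum: 1+12+0+5+13+10+12+13+8+1 = 75.

75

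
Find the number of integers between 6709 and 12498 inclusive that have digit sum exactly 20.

The integers in [6709, 12498] that have digit sum exactly 20: 6716, 6725, 6734, 6743, 6752, 6761, …, 12485, 12494.
357 qualify.

357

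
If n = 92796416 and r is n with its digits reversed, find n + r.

154266145

Reverse of 92796416 is 61469729.
92796416 + 61469729 = 154266145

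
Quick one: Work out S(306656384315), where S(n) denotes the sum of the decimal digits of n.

50

3+0+6+6+5+6+3+8+4+3+1+5 = 50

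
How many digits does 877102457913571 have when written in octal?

17

877102457913571 in base 8 is 30733412433700343, which has 17 digits.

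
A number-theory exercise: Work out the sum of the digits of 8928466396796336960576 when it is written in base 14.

123

8928466396796336960576 in base 14 is 16CB692B9350B68A1516.
Digit sum: 1+6+12+11+6+9+2+11+9+3+5+0+11+6+8+10+1+5+1+6 = 123.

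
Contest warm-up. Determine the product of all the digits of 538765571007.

0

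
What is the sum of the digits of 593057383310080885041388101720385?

5+9+3+0+5+7+3+8+3+3+1+0+0+8+0+8+8+5+0+4+1+3+8+8+1+0+1+7+2+0+3+8+5 = 127

127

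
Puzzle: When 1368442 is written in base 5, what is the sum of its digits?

22

1368442 in base 5 is 322242232.
Digit sum: 3+2+2+2+4+2+2+3+2 = 22.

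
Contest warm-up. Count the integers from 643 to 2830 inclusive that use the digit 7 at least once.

The integers in [643, 2830] that use the digit 7 at least once: 647, 657, 667, 670, 671, 672, …, 2817, 2827.
660 qualify.

660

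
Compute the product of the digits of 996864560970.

0

9×9×6×8×6×4×5×6×0×9×7×0 = 0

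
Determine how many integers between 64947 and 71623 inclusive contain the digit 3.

1829

The integers in [64947, 71623] that contain the digit 3: 64953, 64963, 64973, 64983, 64993, 65003, …, 71613, 71623.
1829 qualify.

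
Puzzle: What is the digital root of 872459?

8

8+7+2+4+5+9 = 35
3+5 = 8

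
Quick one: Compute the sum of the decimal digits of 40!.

189

40! = 815915283247897734345611269596115894272000000000
Sum of its 48 digits: 189.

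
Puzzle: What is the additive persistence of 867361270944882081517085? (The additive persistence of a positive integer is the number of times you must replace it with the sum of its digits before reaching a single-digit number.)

867361270944882081517085 → 110 → 2 (2 steps)

2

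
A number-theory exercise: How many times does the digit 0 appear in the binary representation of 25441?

25441 in base 2 is 110001101100001.
The digit 0 appears 8 times.

8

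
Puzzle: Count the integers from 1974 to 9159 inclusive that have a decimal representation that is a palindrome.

73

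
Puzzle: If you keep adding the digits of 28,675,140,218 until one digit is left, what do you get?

2+8+6+7+5+1+4+0+2+1+8 = 44
4+4 = 8

8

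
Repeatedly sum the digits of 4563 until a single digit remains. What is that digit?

4+5+6+3 = 18
1+8 = 9

9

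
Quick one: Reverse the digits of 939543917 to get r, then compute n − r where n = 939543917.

Reverse of 939543917 is 719345939.
939543917 − 719345939 = 220197978

220197978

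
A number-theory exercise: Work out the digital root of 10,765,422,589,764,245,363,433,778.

1+0+7+6+5+4+2+2+5+8+9+7+6+4+2+4+5+3+6+3+4+3+3+7+7+8 = 121
1+2+1 = 4
(Equivalently, 10,765,422,589,764,245,363,433,778 mod 9 = 4.)

4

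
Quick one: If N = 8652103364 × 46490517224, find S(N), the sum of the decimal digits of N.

8652103364 × 46490517224 = 402240760467870341536
Sum of its 21 digits: 79.

79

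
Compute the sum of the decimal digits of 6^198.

630

6^198 = 11856256217000761133249302542188159231749687370958039708207752192642025820822770528307559426132141591578133762963225828637624034458822090066222655331106816
Sum of its 155 digits: 630.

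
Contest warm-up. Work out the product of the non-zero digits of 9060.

54

9×6 = 54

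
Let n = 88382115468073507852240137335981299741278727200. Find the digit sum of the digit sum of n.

6

First digit sum: 204.
2+0+4 = 6.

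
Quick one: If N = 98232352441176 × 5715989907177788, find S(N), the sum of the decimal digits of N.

98232352441176 × 5715989907177788 = 561495135112093360686443798688
Sum of its 30 digits: 141.

141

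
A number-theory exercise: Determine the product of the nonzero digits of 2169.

2×1×6×9 = 108

108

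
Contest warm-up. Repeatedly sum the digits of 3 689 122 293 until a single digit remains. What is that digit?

9

3+6+8+9+1+2+2+2+9+3 = 45
4+5 = 9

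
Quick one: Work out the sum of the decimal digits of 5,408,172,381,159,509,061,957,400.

100

5+4+0+8+1+7+2+3+8+1+1+5+9+5+0+9+0+6+1+9+5+7+4+0+0 = 100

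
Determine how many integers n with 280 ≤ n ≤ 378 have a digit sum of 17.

The integers in [280, 378] that have a digit sum of 17: 287, 296, 359, 368, 377.
5 qualify.

5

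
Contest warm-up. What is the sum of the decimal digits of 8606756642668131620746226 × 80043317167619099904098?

8606756642668131620746226 × 80043317167619099904098 = 688913351733597786654762589677506571823795434148
Sum of its 48 digits: 253.

253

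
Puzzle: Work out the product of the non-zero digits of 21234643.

3456

2×1×2×3×4×6×4×3 = 3456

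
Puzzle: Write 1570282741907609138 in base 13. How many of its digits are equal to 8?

1570282741907609138 in base 13 is 248A7857249C1B026.
The digit 8 appears 2 times.

2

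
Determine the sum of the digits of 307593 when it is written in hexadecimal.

307593 in base 16 is 4B189.
Digit sum: 4+11+1+8+9 = 33.

33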